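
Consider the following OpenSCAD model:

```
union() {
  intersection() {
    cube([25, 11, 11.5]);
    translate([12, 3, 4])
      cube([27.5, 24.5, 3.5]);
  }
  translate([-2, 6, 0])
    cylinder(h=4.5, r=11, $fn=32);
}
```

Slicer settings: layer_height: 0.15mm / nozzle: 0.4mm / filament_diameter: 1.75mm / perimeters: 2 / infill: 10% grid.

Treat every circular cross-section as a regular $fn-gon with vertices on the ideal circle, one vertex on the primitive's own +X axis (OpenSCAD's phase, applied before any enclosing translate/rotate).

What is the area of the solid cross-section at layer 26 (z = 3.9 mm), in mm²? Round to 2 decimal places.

At z = 3.9 mm: the cube (footprint 25×11) is included at this height (area 275.00 mm²); the cube at (12, 3) is absent (z outside [4, 7.5]); Keeping only the common overlap: at least one operand is absent at this height, so nothing remains; the r=11 cylinder at (-2, 6) contributes a regular 32-gon of circumradius 11 (area = (32/2)·11.000²·sin(360°/32) = 377.69 mm²); Combining (union): only the r=11 cylinder at (-2, 6) is present, so the union is just that shape — area = 377.69 mm². Overall, the cross-section is a single solid region. Net area = 377.69 mm².

377.69 mm²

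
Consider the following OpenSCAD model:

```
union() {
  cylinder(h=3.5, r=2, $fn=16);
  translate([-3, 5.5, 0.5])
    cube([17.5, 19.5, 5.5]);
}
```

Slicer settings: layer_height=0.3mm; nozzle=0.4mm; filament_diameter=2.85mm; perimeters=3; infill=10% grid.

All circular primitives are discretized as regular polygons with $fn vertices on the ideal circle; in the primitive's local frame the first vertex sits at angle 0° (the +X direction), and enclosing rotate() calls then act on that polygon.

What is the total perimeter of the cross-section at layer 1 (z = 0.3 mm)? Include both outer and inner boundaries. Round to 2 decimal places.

At z = 0.3 mm: the r=2 cylinder contributes a regular 16-gon of circumradius 2 (perimeter = 2·16·2.000·sin(180°/16) = 12.49 mm); the cube at (-3, 5.5) is absent (z outside [0.5, 6]); Combining (union): only the r=2 cylinder is present, so the union is just that shape — boundary = 12.49 mm. Overall, the cross-section is a single solid region. Total boundary length (outer) = 12.49 mm.

12.49 mm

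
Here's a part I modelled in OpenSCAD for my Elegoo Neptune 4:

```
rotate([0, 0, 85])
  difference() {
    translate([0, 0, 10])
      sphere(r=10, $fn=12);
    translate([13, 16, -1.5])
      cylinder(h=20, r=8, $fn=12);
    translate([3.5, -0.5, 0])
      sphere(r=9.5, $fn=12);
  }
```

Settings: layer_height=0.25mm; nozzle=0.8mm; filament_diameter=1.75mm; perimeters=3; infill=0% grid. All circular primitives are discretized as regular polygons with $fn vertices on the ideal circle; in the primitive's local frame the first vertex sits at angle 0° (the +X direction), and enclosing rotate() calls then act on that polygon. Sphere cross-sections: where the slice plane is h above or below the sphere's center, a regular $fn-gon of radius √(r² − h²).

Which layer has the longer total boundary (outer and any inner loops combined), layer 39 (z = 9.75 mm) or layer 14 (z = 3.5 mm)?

Layer 39 (z = 9.75): the r=10 sphere contributes a regular 12-gon of circumradius √(10²−0.25²) = 9.997 (perimeter = 2·12·9.997·sin(180°/12) = 62.10 mm); the r=8 cylinder at (13, 16) contributes a regular 12-gon of circumradius 8 (perimeter = 2·12·8.000·sin(180°/12) = 49.69 mm); the sphere at (3.5, -0.5) is not intersected at this z (|z−center|=9.750 > r=9.5); After the difference (first − rest): starting from the r=10 sphere, the r=8 cylinder at (13, 16) misses the remaining region (no effect) — boundary = 62.10 mm; (whole slice rotated 85° about Z — lengths, areas and connectivity unchanged). So its perimeter = 62.10 mm. Layer 14 (z = 3.5): the sphere: section is a regular 12-gon, circumradius = √(r²−h²) = √(10²−6.5²) = 7.599 (perimeter = 2·12·7.599·sin(180°/12) = 47.20 mm); the cylinder at (13, 16): section is a regular 12-gon, circumradius r=8 (perimeter = 2·12·8.000·sin(180°/12) = 49.69 mm); the r=9.5 sphere at (3.5, -0.5) slices to a regular 12-gon of circumradius 8.832 (√(r²−h²) with h=3.5 from center) (perimeter = 2·12·8.832·sin(180°/12) = 54.86 mm); After the difference (first − rest): starting from the r=10 sphere, the r=8 cylinder at (13, 16) misses the remaining region (no effect); the r=9.5 sphere at (3.5, -0.5) partially overlaps it — only the 143.89 mm² overlap (of its 234.00 mm²) is removed, clipping the outline — boundary = 40.02 mm; (rotated 85° about Z; rotation is an isometry so areas/perimeters/island counts are preserved). So its perimeter = 40.02 mm. Layer 39 is larger (62.10 vs 40.02 mm).

layer 39 (z = 9.75 mm)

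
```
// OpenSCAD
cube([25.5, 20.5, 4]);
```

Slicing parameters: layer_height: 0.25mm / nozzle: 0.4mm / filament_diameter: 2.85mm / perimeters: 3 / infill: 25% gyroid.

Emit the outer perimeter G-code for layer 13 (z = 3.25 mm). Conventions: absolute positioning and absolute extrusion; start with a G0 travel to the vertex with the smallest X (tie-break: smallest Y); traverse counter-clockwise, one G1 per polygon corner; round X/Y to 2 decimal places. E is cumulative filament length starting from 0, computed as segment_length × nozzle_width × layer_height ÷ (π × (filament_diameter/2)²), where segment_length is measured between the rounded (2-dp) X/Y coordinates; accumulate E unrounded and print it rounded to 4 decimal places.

G0 X0.00 Y0.00 Z3.25
G1 X25.50 Y0.00 E0.3997
G1 X25.50 Y20.50 E0.7211
G1 X0.00 Y20.50 E1.1208
G1 X0.00 Y0.00 E1.4421

At z = 3.25 mm: the cube is present — its section is the full 25.5×20.5 rectangle. The outline is a single polygon with 4 vertices. Extrusion per mm of travel: 0.4 × 0.25 / (π × 1.425²) = 0.015675. Accumulating E over each segment gives final E = 1.4421.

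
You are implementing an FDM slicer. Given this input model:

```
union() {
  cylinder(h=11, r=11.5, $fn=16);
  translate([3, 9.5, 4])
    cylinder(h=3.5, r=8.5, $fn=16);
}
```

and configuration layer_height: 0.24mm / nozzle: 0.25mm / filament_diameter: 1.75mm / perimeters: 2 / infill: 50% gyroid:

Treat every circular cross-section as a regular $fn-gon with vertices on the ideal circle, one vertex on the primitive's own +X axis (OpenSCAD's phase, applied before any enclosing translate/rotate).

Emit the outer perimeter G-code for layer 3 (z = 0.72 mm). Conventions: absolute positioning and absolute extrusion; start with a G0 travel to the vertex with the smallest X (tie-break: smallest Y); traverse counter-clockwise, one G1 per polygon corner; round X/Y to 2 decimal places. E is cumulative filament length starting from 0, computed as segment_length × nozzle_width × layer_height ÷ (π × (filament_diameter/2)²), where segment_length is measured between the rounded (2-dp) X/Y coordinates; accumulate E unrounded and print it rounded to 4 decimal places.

G0 X-11.50 Y0.00 Z0.72
G1 X-10.62 Y-4.40 E0.1119
G1 X-8.13 Y-8.13 E0.2238
G1 X-4.40 Y-10.62 E0.3357
G1 X0.00 Y-11.50 E0.4476
G1 X4.40 Y-10.62 E0.5595
G1 X8.13 Y-8.13 E0.6714
G1 X10.62 Y-4.40 E0.7833
G1 X11.50 Y0.00 E0.8952
G1 X10.62 Y4.40 E1.0072
G1 X8.13 Y8.13 E1.1190
G1 X4.40 Y10.62 E1.2309
G1 X0.00 Y11.50 E1.3428
G1 X-4.40 Y10.62 E1.4548
G1 X-8.13 Y8.13 E1.5666
G1 X-10.62 Y4.40 E1.6785
G1 X-11.50 Y0.00 E1.7904

At z = 0.72 mm: the r=11.5 cylinder gives a regular 16-gon of circumradius 11.5 (constant along its height); the cylinder at (3, 9.5) is not intersected at this z (z outside [4, 7.5]); Taking the union: only the r=11.5 cylinder is present, so the union is just that shape — 1 connected region. The outline is a single polygon with 16 vertices. Extrusion per mm of travel: 0.25 × 0.24 / (π × 0.875²) = 0.024945. Accumulating E over each segment gives final E = 1.7904.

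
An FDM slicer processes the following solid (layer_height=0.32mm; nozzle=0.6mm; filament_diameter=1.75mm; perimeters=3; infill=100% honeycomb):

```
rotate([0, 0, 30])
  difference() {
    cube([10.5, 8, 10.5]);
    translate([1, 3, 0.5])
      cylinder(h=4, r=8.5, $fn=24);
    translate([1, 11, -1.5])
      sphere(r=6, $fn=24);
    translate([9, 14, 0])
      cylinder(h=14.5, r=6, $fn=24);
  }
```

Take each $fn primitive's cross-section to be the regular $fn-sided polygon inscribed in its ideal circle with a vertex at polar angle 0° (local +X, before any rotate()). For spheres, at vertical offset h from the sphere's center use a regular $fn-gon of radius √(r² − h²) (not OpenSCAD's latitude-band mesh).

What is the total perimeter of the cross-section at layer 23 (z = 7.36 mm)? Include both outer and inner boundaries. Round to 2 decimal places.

At z = 7.36 mm: the cube is present — its section is the full 10.5×8 rectangle (perimeter 37.00 mm); the cylinder at (1, 3) is not intersected at this z (z outside [0.5, 4.5]); the sphere at (1, 11) is not intersected at this z (|z−center|=8.860 > r=6); the cylinder at (9, 14): section is a regular 24-gon, circumradius r=6 (perimeter = 2·24·6.000·sin(180°/24) = 37.59 mm); Subtracting the remaining from the first: starting from the 10.5×8 cube, the r=6 cylinder at (9, 14) misses the remaining region (no effect) — boundary = 37.00 mm; (rotated 30° about Z; rotation is an isometry so areas/perimeters/island counts are preserved). Overall, the cross-section is a single solid region. Total boundary length (outer) = 37.00 mm.

37.00 mm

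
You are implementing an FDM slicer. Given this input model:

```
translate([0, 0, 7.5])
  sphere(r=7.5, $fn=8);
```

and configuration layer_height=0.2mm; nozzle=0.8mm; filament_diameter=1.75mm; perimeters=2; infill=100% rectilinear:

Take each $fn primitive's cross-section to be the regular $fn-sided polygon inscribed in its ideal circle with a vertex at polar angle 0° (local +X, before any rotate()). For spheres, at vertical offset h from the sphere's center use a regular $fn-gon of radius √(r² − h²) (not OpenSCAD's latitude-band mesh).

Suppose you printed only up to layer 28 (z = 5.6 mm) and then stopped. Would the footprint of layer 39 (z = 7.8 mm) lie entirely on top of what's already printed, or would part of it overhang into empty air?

part overhangs

Compare the two slices. At z = 5.6: the r=7.5 sphere contributes a regular 8-gon of circumradius √(7.5²−1.9²) = 7.255 (area = (8/2)·7.255²·sin(360°/8) = 148.89 mm²). At z = 7.8: the sphere: section is a regular 8-gon, circumradius = √(r²−h²) = √(7.5²−0.3²) = 7.494 (area = (8/2)·7.494²·sin(360°/8) = 158.84 mm²). Checking containment: at z = 7.8 the cross-section extends beyond the z = 5.6 cross-section by about 9.96 mm².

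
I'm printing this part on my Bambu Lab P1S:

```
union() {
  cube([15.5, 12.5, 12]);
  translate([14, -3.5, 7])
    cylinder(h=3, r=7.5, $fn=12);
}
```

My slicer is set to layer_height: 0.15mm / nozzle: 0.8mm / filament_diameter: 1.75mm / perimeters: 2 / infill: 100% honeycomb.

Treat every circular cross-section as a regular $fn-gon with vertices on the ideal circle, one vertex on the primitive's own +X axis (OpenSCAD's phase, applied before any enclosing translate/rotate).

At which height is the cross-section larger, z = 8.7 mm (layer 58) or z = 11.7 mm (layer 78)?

Layer 58 (z = 8.7): the cube (footprint 15.5×12.5) is included at this height (area 193.75 mm²); the cylinder at (14, -3.5): section is a regular 12-gon, circumradius r=7.5 (area = (12/2)·7.500²·sin(360°/12) = 168.75 mm²); Combining (union): the regions partially overlap — summed areas 362.50 mm² minus the doubly-counted overlap 23.28 mm² gives 339.22 mm² — area = 339.22 mm². So its area = 339.22 mm². Layer 78 (z = 11.7): the 15.5×12.5 cube contributes its full rectangle (area 193.75 mm²); the cylinder at (14, -3.5) is absent (z outside [7, 10]); Combining (union): only the 15.5×12.5 cube is present, so the union is just that shape — area = 193.75 mm². So its area = 193.75 mm². Layer 58 is larger (339.22 vs 193.75 mm²).

layer 58 (z = 8.7 mm)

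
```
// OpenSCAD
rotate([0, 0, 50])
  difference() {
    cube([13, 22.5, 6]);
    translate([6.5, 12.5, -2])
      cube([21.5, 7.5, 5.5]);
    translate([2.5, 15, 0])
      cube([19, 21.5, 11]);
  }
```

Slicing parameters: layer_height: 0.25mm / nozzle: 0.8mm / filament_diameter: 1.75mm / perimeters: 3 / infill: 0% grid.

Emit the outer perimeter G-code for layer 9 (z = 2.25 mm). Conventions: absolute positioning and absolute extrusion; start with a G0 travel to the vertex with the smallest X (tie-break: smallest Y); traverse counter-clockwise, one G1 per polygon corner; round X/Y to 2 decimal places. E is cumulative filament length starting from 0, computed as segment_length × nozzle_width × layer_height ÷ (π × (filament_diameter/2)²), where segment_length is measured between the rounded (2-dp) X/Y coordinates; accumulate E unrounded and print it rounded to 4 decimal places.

G0 X-17.24 Y14.46 Z2.25
G1 X0.00 Y0.00 E1.8710
G1 X8.36 Y9.96 E2.9522
G1 X-1.22 Y17.99 E3.9916
G1 X-5.40 Y13.01 E4.5323
G1 X-7.31 Y14.62 E4.7400
G1 X-9.88 Y11.56 E5.0723
G1 X-15.63 Y16.38 E5.6961
G1 X-17.24 Y14.46 E5.9045

At z = 2.25 mm: the 13×22.5 cube contributes its full rectangle; the cube at (6.5, 12.5) (footprint 21.5×7.5) is included at this height; the 19×21.5 cube at (2.5, 15) contributes its full rectangle; Taking the first minus the rest: starting from the 13×22.5 cube, the 21.5×7.5 cube at (6.5, 12.5) partially overlaps it — only the 48.75 mm² overlap (of its 161.25 mm²) is removed, clipping the outline; the 19×21.5 cube at (2.5, 15) partially overlaps it — only the 46.25 mm² overlap (of its 408.50 mm²) is removed, clipping the outline — 1 connected region; (whole slice rotated 50° about Z — lengths, areas and connectivity unchanged). The outline is a single polygon with 8 vertices. Extrusion per mm of travel: 0.8 × 0.25 / (π × 0.875²) = 0.083150. Accumulating E over each segment gives final E = 5.9045.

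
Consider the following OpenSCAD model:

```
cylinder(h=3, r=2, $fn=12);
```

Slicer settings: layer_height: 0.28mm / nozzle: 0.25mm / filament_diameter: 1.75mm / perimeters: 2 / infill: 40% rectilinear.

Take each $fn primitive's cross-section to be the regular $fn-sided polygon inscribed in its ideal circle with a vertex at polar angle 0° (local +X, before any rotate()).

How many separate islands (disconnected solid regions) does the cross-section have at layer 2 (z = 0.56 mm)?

1

At z = 0.56 mm: the r=2 cylinder contributes a regular 12-gon of circumradius 2. Overall, the cross-section is a single solid region. Island count = 1.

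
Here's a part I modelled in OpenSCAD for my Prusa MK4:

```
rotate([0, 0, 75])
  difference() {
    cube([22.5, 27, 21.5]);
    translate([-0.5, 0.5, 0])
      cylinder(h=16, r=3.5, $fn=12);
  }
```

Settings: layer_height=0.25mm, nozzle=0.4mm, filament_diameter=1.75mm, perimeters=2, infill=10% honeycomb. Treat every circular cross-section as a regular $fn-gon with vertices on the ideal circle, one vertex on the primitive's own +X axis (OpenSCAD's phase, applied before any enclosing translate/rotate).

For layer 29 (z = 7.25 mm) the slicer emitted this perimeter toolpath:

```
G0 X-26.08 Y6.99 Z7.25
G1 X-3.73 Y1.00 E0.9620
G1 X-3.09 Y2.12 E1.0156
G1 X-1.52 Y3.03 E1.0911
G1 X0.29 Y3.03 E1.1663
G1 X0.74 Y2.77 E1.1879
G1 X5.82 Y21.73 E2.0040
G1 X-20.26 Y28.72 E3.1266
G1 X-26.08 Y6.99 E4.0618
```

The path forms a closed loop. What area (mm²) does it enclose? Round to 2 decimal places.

Apply the shoelace formula to the sequence of (X, Y) vertices; enclosed area = 598.44 mm².

598.44 mm²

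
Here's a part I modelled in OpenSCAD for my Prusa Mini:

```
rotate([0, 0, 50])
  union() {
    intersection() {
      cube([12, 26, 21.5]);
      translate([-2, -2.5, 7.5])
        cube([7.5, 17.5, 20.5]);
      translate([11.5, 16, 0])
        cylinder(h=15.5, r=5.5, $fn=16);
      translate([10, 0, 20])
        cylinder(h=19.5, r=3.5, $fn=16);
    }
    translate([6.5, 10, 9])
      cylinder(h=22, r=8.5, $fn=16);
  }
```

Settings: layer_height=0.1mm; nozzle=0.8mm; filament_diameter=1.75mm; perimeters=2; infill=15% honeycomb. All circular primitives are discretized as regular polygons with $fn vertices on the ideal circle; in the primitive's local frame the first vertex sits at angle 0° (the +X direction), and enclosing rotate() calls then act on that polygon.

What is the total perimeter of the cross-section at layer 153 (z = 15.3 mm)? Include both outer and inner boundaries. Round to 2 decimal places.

53.06 mm

At z = 15.3 mm: the cube is present — its section is the full 12×26 rectangle (perimeter 76.00 mm); the 7.5×17.5 cube at (-2, -2.5) contributes its full rectangle (perimeter 50.00 mm); the r=5.5 cylinder at (11.5, 16) contributes a regular 16-gon of circumradius 5.5 (perimeter = 2·16·5.500·sin(180°/16) = 34.34 mm); the cylinder at (10, 0) does not reach this height (z outside [20, 39.5]); Keeping only the common overlap: at least one operand is absent at this height, so nothing remains; the r=8.5 cylinder at (6.5, 10) contributes a regular 16-gon of circumradius 8.5 (perimeter = 2·16·8.500·sin(180°/16) = 53.06 mm); Merging all regions: only the r=8.5 cylinder at (6.5, 10) is present, so the union is just that shape — boundary = 53.06 mm; (whole slice rotated 50° about Z — lengths, areas and connectivity unchanged). Overall, the cross-section is a single solid region. Total boundary length (outer) = 53.06 mm.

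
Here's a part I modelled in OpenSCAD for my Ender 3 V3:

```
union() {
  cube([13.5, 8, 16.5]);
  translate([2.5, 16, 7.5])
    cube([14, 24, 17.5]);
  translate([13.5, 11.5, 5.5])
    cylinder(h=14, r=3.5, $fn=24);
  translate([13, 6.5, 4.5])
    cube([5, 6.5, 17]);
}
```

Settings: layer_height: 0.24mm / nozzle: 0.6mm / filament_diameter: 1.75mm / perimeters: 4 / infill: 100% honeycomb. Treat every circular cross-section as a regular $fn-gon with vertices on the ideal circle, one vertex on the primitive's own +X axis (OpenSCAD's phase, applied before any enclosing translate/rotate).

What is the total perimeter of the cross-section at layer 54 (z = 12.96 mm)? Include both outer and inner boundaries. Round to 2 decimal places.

At z = 12.96 mm: the 13.5×8 cube contributes its full rectangle (perimeter 43.00 mm); the 14×24 cube at (2.5, 16) contributes its full rectangle (perimeter 76.00 mm); the cylinder at (13.5, 11.5): section is a regular 24-gon, circumradius r=3.5 (perimeter = 2·24·3.500·sin(180°/24) = 21.93 mm); the cube at (13, 6.5) is present — its section is the full 5×6.5 rectangle (perimeter 23.00 mm); Combining (union): the regions partially overlap (shared area 17.80 mm²), so the edge portions inside another operand are dropped and the merged outline is re-measured after clipping — boundary = 143.82 mm. Overall, the cross-section has 2 separate islands. Total boundary length (outer) = 143.82 mm.

143.82 mm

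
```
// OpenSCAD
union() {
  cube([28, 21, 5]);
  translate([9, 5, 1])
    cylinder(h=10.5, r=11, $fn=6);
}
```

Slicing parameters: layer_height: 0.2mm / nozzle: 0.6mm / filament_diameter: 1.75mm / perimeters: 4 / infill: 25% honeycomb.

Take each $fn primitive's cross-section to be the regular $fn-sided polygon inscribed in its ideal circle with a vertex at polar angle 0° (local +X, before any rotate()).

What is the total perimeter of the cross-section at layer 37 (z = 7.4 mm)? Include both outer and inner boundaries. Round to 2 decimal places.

At z = 7.4 mm: the cube is absent (z outside [0, 5]); the cylinder at (9, 5): section is a regular 6-gon, circumradius r=11 (perimeter = 2·6·11.000·sin(180°/6) = 66.00 mm); Taking the union: only the r=11 cylinder at (9, 5) is present, so the union is just that shape — boundary = 66.00 mm. Overall, the cross-section is a single solid region. Total boundary length (outer) = 66.00 mm.

66.00 mm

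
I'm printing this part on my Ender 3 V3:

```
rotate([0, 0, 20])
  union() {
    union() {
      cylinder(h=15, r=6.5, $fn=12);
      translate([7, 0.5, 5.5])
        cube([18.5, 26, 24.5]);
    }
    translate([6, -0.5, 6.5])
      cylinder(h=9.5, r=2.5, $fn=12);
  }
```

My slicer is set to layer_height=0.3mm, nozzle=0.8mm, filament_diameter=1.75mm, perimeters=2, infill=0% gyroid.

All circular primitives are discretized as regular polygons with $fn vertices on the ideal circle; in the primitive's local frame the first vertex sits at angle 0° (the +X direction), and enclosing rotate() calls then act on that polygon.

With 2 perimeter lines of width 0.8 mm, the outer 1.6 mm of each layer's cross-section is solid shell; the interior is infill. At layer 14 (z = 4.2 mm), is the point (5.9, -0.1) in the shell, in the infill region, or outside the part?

shell

At z = 4.2 mm: the r=6.5 cylinder contributes a regular 12-gon of circumradius 6.5; the cube at (7, 0.5) is not intersected at this z (z outside [5.5, 30]); Merging all regions: only the r=6.5 cylinder is present, so the union is just that shape — 1 connected region; the cylinder at (6, -0.5) is absent (z outside [6.5, 16]); Combining (union): only that combined region is present, so the union is just that shape — 1 connected region; (whole slice rotated 20° about Z — lengths, areas and connectivity unchanged). Overall, the cross-section is a single solid region. Undo the 20° rotation: the query point maps to (5.510, -2.112) in the un-rotated model frame. The nearest boundary edge runs (5.63, -3.25)→(6.50, 0.00); distance from the point to it = 0.41 mm. The point is inside the cross-section, 0.41 mm from the nearest boundary — within the 1.6 mm shell band (2 × 0.8).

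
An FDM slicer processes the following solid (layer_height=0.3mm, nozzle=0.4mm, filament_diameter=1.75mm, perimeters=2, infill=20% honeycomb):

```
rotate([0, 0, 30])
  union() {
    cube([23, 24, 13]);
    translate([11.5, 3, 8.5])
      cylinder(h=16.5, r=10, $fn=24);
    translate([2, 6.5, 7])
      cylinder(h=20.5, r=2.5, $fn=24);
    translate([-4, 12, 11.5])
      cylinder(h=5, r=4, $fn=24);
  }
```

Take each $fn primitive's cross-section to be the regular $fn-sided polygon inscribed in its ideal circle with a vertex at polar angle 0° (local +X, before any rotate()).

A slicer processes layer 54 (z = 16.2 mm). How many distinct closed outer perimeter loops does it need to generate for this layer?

At z = 16.2 mm: the cube is absent (z outside [0, 13]); the r=10 cylinder at (11.5, 3) gives a regular 24-gon of circumradius 10 (constant along its height); the r=2.5 cylinder at (2, 6.5) contributes a regular 24-gon of circumradius 2.5; the r=4 cylinder at (-4, 12) contributes a regular 24-gon of circumradius 4; Combining (union): the regions partially overlap (shared area 8.31 mm²), so overlapping operands fuse into one piece — 2 connected regions; (whole slice rotated 30° about Z — lengths, areas and connectivity unchanged). The result has 2 disconnected regions.

2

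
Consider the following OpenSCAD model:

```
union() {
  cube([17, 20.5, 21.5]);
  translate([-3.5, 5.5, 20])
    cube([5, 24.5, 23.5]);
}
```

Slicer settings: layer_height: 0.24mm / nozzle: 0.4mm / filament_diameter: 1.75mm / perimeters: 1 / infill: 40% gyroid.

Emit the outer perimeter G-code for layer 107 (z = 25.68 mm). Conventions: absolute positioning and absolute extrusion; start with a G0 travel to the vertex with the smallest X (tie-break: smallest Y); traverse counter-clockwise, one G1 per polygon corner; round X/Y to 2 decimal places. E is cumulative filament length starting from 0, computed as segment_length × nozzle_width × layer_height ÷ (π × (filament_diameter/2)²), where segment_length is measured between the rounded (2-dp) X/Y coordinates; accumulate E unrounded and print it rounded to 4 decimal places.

At z = 25.68 mm: the cube is not intersected at this z (z outside [0, 21.5]); the 5×24.5 cube at (-3.5, 5.5) contributes its full rectangle; Merging all regions: only the 5×24.5 cube at (-3.5, 5.5) is present, so the union is just that shape — 1 connected region. The outline is a single polygon with 4 vertices. Extrusion per mm of travel: 0.4 × 0.24 / (π × 0.875²) = 0.039912. Accumulating E over each segment gives final E = 2.3548.

G0 X-3.50 Y5.50 Z25.68
G1 X1.50 Y5.50 E0.1996
G1 X1.50 Y30.00 E1.1774
G1 X-3.50 Y30.00 E1.3770
G1 X-3.50 Y5.50 E2.3548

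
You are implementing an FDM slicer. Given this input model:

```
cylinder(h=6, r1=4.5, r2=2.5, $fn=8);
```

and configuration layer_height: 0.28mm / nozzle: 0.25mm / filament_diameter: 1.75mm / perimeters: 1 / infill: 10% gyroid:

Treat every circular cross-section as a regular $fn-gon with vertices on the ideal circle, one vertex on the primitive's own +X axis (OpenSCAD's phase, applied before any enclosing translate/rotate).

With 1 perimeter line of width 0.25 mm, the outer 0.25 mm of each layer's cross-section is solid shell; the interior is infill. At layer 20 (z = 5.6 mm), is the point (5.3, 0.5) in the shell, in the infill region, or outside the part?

At z = 5.6 mm: the cone contributes a regular 8-gon of circumradius 2.633 (interpolated between r1=4.5 and r2=2.5 at t=0.933). Overall, the cross-section is a single solid region. The nearest boundary edge runs (2.63, 0.00)→(1.86, 1.86); distance from the point to it = 2.71 mm. The point is not inside any of the regions above, so it lies outside the cross-section (2.71 mm from the nearest boundary).

outside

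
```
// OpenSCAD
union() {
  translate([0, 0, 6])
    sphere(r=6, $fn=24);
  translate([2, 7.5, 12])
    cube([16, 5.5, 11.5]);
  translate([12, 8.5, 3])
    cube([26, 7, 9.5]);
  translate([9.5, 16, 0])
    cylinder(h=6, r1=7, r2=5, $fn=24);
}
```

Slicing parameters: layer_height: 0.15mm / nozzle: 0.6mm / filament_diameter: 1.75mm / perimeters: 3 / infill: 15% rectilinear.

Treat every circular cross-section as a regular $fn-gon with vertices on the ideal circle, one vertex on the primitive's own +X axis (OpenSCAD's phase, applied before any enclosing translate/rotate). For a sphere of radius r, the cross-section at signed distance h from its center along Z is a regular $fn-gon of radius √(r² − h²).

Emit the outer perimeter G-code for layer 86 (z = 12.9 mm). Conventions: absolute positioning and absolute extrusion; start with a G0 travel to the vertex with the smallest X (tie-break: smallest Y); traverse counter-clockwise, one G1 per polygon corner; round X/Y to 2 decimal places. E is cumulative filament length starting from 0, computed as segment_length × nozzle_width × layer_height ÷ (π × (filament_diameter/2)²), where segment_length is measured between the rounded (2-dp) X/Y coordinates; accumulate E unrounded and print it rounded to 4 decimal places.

G0 X2.00 Y7.50 Z12.90
G1 X18.00 Y7.50 E0.5987
G1 X18.00 Y13.00 E0.8045
G1 X2.00 Y13.00 E1.4032
G1 X2.00 Y7.50 E1.6090

At z = 12.9 mm: the sphere is absent (|z−center|=6.900 > r=6); the 16×5.5 cube at (2, 7.5) contributes its full rectangle; the cube at (12, 8.5) is not intersected at this z (z outside [3, 12.5]); the cone at (9.5, 16) does not reach this height (z outside [0, 6]); Merging all regions: only the 16×5.5 cube at (2, 7.5) is present, so the union is just that shape — 1 connected region. The outline is a single polygon with 4 vertices. Extrusion per mm of travel: 0.6 × 0.15 / (π × 0.875²) = 0.037418. Accumulating E over each segment gives final E = 1.6090.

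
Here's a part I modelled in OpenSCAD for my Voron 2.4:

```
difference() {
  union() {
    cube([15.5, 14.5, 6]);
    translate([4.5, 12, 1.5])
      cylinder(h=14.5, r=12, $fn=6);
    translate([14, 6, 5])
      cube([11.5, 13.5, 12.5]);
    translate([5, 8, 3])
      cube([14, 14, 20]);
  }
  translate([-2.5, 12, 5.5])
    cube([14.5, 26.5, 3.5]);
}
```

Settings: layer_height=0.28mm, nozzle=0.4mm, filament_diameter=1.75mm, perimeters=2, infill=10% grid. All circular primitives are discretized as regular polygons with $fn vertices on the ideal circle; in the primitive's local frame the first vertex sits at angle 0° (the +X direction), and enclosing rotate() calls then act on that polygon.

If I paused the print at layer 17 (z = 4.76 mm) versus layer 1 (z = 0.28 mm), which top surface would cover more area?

Layer 17 (z = 4.76): the 15.5×14.5 cube contributes its full rectangle (area 224.75 mm²); the r=12 cylinder at (4.5, 12) contributes a regular 6-gon of circumradius 12 (area = (6/2)·12.000²·sin(360°/6) = 374.12 mm²); the cube at (14, 6) is not intersected at this z (z outside [5, 17.5]); the cube at (5, 8) (footprint 14×14) is included at this height (area 196.00 mm²); Taking the union: the regions partially overlap — summed areas 794.87 mm² minus the doubly-counted overlap 307.18 mm² gives 487.69 mm² — area = 487.69 mm²; the cube at (-2.5, 12) does not reach this height (z outside [5.5, 9]); After the difference (first − rest): none of the subtracted shapes is present at this height, so that combined region is unchanged — area = 487.69 mm². So its area = 487.69 mm². Layer 1 (z = 0.28): the 15.5×14.5 cube contributes its full rectangle (area 224.75 mm²); the cylinder at (4.5, 12) does not reach this height (z outside [1.5, 16]); the cube at (14, 6) does not reach this height (z outside [5, 17.5]); the cube at (5, 8) is not intersected at this z (z outside [3, 23]); Taking the union: only the 15.5×14.5 cube is present, so the union is just that shape — area = 224.75 mm²; the cube at (-2.5, 12) is absent (z outside [5.5, 9]); Subtracting the remaining from the first: none of the subtracted shapes is present at this height, so that combined region is unchanged — area = 224.75 mm². So its area = 224.75 mm². Layer 17 is larger (487.69 vs 224.75 mm²).

layer 17 (z = 4.76 mm)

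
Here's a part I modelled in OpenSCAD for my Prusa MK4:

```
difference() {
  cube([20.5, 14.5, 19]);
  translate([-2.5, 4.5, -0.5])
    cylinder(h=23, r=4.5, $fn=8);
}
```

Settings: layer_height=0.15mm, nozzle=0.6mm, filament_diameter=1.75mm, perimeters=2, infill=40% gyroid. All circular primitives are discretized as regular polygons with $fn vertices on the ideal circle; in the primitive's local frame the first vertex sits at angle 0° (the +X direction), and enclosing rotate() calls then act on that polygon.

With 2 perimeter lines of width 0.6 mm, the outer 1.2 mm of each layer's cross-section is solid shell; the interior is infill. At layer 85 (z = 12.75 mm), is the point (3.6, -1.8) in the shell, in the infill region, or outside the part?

At z = 12.75 mm: the cube (footprint 20.5×14.5) is included at this height; the r=4.5 cylinder at (-2.5, 4.5) gives a regular 8-gon of circumradius 4.5 (constant along its height); After the difference (first − rest): starting from the 20.5×14.5 cube, the r=4.5 cylinder at (-2.5, 4.5) partially overlaps it — only the 8.73 mm² overlap (of its 57.28 mm²) is removed, clipping the outline — 1 connected region. Overall, the cross-section is a single solid region. The nearest boundary edge runs (20.50, 0.00)→(0.00, 0.00); distance from the point to it = 1.80 mm. The point is not inside any of the regions above, so it lies outside the cross-section (1.80 mm from the nearest boundary).

outside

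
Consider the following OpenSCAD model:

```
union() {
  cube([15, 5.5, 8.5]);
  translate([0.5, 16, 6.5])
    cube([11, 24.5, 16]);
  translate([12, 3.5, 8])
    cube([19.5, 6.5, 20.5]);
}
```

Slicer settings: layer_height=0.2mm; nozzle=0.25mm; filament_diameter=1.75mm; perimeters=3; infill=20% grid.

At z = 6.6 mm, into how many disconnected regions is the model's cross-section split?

2

At z = 6.6 mm: the cube is present — its section is the full 15×5.5 rectangle; the cube at (0.5, 16) is present — its section is the full 11×24.5 rectangle; the cube at (12, 3.5) is absent (z outside [8, 28.5]); Taking the union: the 2 present regions are separate (no shared area or edge), so areas and boundary lengths simply add and each stays a separate island — 2 connected regions. The result has 2 disconnected regions.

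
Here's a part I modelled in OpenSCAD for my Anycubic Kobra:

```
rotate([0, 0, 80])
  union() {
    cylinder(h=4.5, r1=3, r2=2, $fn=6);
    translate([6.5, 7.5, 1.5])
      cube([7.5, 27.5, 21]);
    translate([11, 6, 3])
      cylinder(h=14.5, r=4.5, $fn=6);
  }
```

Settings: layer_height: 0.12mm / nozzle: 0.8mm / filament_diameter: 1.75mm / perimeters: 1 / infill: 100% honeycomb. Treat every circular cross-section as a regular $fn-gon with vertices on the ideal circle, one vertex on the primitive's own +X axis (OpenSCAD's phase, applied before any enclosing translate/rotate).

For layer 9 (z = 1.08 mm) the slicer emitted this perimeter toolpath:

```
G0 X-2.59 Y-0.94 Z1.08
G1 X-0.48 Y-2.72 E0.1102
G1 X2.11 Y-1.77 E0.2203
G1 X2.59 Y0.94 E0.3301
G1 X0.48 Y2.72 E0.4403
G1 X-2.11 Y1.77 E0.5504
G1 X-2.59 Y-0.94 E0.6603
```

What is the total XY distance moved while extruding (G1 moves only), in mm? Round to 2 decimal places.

Sum the Euclidean lengths of each G1 segment: total = 16.54 mm.

16.54 mm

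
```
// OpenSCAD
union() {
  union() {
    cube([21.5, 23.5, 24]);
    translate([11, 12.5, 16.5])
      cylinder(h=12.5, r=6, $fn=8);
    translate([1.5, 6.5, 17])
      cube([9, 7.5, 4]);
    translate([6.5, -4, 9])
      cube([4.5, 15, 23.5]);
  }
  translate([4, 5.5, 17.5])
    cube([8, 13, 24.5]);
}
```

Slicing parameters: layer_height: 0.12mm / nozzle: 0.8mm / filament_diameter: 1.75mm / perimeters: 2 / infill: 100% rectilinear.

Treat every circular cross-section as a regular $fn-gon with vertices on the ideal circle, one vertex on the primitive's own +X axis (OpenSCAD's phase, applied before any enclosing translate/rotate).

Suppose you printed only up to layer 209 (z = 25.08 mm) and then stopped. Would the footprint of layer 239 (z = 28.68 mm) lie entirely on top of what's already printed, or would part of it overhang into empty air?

entirely on top

Compare the two slices. At z = 25.08: the cube does not reach this height (z outside [0, 24]); the r=6 cylinder at (11, 12.5) gives a regular 8-gon of circumradius 6 (constant along its height) (area = (8/2)·6.000²·sin(360°/8) = 101.82 mm²); the cube at (1.5, 6.5) is not intersected at this z (z outside [17, 21]); the cube at (6.5, -4) is present — its section is the full 4.5×15 rectangle (area 67.50 mm²); Merging all regions: the regions partially overlap — summed areas 169.32 mm² minus the doubly-counted overlap 15.99 mm² gives 153.33 mm² — area = 153.33 mm²; the cube at (4, 5.5) (footprint 8×13) is included at this height (area 104.00 mm²); Taking the union: the regions partially overlap — summed areas 257.33 mm² minus the doubly-counted overlap 71.26 mm² gives 186.08 mm² — area = 186.08 mm². At z = 28.68: the cube is not intersected at this z (z outside [0, 24]); the cylinder at (11, 12.5): section is a regular 8-gon, circumradius r=6 (area = (8/2)·6.000²·sin(360°/8) = 101.82 mm²); the cube at (1.5, 6.5) is absent (z outside [17, 21]); the cube at (6.5, -4) is present — its section is the full 4.5×15 rectangle (area 67.50 mm²); Taking the union: the regions partially overlap — summed areas 169.32 mm² minus the doubly-counted overlap 15.99 mm² gives 153.33 mm² — area = 153.33 mm²; the 8×13 cube at (4, 5.5) contributes its full rectangle (area 104.00 mm²); Merging all regions: the regions partially overlap — summed areas 257.33 mm² minus the doubly-counted overlap 71.26 mm² gives 186.08 mm² — area = 186.08 mm². Checking containment: the cross-section at z = 28.68 is a subset of the cross-section at z = 25.08.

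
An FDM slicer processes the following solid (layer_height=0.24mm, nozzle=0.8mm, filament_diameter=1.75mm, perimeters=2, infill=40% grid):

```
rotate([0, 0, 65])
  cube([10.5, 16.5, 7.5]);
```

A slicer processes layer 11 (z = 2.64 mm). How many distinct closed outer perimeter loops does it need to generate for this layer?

At z = 2.64 mm: the 10.5×16.5 cube contributes its full rectangle; (rotated 65° about Z; rotation is an isometry so areas/perimeters/island counts are preserved). The result has 1 disconnected region.

1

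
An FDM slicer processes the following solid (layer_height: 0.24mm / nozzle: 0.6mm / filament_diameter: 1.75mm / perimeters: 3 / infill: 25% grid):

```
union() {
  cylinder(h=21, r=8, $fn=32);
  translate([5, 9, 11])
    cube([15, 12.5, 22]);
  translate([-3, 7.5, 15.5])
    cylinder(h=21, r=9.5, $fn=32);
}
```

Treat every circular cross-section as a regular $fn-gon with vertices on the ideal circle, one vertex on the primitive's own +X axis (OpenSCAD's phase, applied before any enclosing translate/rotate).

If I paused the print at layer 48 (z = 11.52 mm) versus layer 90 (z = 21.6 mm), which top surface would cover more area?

layer 90 (z = 21.6 mm)

Layer 48 (z = 11.52): the r=8 cylinder contributes a regular 32-gon of circumradius 8 (area = (32/2)·8.000²·sin(360°/32) = 199.77 mm²); the cube at (5, 9) (footprint 15×12.5) is included at this height (area 187.50 mm²); the cylinder at (-3, 7.5) is absent (z outside [15.5, 36.5]); Combining (union): the 2 present regions are separate (no shared area or edge), so areas and boundary lengths simply add and each stays a separate island — area = 387.27 mm². So its area = 387.27 mm². Layer 90 (z = 21.6): the cylinder is not intersected at this z (z outside [0, 21]); the cube at (5, 9) (footprint 15×12.5) is included at this height (area 187.50 mm²); the r=9.5 cylinder at (-3, 7.5) contributes a regular 32-gon of circumradius 9.5 (area = (32/2)·9.500²·sin(360°/32) = 281.71 mm²); Taking the union: the regions partially overlap — summed areas 469.21 mm² minus the doubly-counted overlap 2.90 mm² gives 466.31 mm² — area = 466.31 mm². So its area = 466.31 mm². Layer 90 is larger (466.31 vs 387.27 mm²).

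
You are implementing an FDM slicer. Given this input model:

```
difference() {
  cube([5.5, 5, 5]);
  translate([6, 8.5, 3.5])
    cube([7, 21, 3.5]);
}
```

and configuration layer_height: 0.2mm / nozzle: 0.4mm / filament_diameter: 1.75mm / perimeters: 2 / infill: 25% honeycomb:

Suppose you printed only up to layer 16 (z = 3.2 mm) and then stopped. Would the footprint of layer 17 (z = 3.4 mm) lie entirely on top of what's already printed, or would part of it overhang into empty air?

entirely on top

Compare the two slices. At z = 3.2: the cube (footprint 5.5×5) is included at this height (area 27.50 mm²); the cube at (6, 8.5) is not intersected at this z (z outside [3.5, 7]); Taking the first minus the rest: none of the subtracted shapes is present at this height, so the 5.5×5 cube is unchanged — area = 27.50 mm². At z = 3.4: the cube (footprint 5.5×5) is included at this height (area 27.50 mm²); the cube at (6, 8.5) is absent (z outside [3.5, 7]); Subtracting the remaining from the first: none of the subtracted shapes is present at this height, so the 5.5×5 cube is unchanged — area = 27.50 mm². Checking containment: the cross-section at z = 3.4 is a subset of the cross-section at z = 3.2.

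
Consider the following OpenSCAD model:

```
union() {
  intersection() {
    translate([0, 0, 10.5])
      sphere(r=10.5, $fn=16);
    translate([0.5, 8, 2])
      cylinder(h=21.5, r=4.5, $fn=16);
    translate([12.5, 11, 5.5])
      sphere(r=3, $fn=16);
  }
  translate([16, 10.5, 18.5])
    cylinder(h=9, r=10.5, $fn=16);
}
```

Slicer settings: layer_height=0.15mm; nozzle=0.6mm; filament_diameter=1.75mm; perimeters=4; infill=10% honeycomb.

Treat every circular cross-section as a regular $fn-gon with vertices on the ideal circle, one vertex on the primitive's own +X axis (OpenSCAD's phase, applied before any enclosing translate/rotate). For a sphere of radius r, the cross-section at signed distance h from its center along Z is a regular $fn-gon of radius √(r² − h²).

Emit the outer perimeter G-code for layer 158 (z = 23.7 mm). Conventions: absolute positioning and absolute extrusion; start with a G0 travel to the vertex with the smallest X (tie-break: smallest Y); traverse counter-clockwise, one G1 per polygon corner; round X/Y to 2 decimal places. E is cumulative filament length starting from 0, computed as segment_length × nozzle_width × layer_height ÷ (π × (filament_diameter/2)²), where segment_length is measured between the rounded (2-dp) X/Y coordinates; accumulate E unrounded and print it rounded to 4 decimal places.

At z = 23.7 mm: the sphere is absent (|z−center|=13.200 > r=10.5); the cylinder at (0.5, 8) is not intersected at this z (z outside [2, 23.5]); the sphere at (12.5, 11) is not intersected at this z (|z−center|=18.200 > r=3); Taking the intersection: at least one operand is absent at this height, so nothing remains; the r=10.5 cylinder at (16, 10.5) contributes a regular 16-gon of circumradius 10.5; Combining (union): only the r=10.5 cylinder at (16, 10.5) is present, so the union is just that shape — 1 connected region. The outline is a single polygon with 16 vertices. Extrusion per mm of travel: 0.6 × 0.15 / (π × 0.875²) = 0.037418. Accumulating E over each segment gives final E = 2.4524.

G0 X5.50 Y10.50 Z23.70
G1 X6.30 Y6.48 E0.1534
G1 X8.58 Y3.08 E0.3065
G1 X11.98 Y0.80 E0.4597
G1 X16.00 Y0.00 E0.6131
G1 X20.02 Y0.80 E0.7665
G1 X23.42 Y3.08 E0.9196
G1 X25.70 Y6.48 E1.0728
G1 X26.50 Y10.50 E1.2262
G1 X25.70 Y14.52 E1.3795
G1 X23.42 Y17.92 E1.5327
G1 X20.02 Y20.20 E1.6859
G1 X16.00 Y21.00 E1.8393
G1 X11.98 Y20.20 E1.9926
G1 X8.58 Y17.92 E2.1458
G1 X6.30 Y14.52 E2.2990
G1 X5.50 Y10.50 E2.4524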